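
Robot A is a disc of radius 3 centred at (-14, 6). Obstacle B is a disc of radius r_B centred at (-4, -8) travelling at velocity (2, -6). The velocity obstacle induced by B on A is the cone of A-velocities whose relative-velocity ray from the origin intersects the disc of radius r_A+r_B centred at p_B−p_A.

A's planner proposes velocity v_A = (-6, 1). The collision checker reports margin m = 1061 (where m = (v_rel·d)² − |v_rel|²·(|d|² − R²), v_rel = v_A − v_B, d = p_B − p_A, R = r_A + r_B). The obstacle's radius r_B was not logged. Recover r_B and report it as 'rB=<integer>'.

m = 1061
d = (10, -14);  v_rel = (-8, 7),  |v_rel|² = 113
v_rel×d = (-8)·(-14) − (7)·(10) = 42
since m = R²·113 − 42²:  R² = (1764 + 1061) / 113 = 25
R = √25 = 5  ⇒  r_B = 5 − 3 = 2

rB=2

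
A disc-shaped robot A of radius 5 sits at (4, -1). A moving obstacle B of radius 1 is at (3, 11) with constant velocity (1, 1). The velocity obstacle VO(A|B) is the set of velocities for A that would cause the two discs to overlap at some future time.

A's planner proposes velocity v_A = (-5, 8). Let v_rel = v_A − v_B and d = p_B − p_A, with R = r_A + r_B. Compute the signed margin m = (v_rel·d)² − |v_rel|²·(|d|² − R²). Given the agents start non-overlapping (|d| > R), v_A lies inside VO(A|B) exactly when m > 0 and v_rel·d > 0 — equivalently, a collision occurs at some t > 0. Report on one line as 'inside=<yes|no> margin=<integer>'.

d = (-1, 12),  |d|² = 145;  R = 5+1 = 6,  c = 145−6² = 109
v_rel = (-6, 7),  |v_rel|² = 85;  v_rel·d = (-6)·(-1) + (7)·(12) = 90
85·t² − 180·t + 109 = 0  ⇒  m = 90² − 85·109 = -1165
m = -1165 < 0,  v_rel·d = 90 > 0  ⇒  outside

inside=no margin=-1165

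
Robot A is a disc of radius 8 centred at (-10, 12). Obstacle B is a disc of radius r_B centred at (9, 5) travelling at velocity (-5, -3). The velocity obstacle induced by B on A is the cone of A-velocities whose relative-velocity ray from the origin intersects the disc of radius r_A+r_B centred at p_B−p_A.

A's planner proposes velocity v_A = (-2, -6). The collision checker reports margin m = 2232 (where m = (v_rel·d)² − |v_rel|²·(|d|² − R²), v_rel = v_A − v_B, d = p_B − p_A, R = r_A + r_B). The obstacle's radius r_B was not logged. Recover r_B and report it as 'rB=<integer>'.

m = 2232
d = (19, -7);  v_rel = (3, -3),  |v_rel|² = 18
v_rel×d = (3)·(-7) − (-3)·(19) = 36
since m = R²·18 − 36²:  R² = (1296 + 2232) / 18 = 196
R = √196 = 14  ⇒  r_B = 14 − 8 = 6

rB=6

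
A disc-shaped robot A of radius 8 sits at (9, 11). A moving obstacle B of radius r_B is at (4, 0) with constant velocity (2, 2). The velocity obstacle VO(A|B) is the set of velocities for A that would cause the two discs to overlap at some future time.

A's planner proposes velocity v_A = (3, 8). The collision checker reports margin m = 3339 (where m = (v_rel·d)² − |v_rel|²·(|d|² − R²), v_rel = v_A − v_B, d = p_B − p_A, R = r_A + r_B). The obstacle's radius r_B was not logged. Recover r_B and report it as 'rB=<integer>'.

m = 3339
d = (-5, -11);  v_rel = (1, 6),  |v_rel|² = 37
v_rel×d = (1)·(-11) − (6)·(-5) = 19
since m = R²·37 − 19²:  R² = (361 + 3339) / 37 = 100
R = √100 = 10  ⇒  r_B = 10 − 8 = 2

rB=2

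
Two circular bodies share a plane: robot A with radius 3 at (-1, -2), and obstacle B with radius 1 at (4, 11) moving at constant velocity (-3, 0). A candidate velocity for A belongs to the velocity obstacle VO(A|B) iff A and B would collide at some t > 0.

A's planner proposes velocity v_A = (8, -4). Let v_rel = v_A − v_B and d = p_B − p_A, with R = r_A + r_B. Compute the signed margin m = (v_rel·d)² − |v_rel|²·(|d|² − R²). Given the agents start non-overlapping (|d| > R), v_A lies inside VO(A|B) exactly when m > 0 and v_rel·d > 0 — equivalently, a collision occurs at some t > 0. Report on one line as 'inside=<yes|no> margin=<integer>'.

d = (5, 13),  |d|² = 194;  R = 3+1 = 4,  c = 194−4² = 178
v_rel = (11, -4),  |v_rel|² = 137;  v_rel·d = (11)·(5) + (-4)·(13) = 3
137·t² − 6·t + 178 = 0  ⇒  m = 3² − 137·178 = -24377
m = -24377 < 0,  v_rel·d = 3 > 0  ⇒  outside

inside=no margin=-24377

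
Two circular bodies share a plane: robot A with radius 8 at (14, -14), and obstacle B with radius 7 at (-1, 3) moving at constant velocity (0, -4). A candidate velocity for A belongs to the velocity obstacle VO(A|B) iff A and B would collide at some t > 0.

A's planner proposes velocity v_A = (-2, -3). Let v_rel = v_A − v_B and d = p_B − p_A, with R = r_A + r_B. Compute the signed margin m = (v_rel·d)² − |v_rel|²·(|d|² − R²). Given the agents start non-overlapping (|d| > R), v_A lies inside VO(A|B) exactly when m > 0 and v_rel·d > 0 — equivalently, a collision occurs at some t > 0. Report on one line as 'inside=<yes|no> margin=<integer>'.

d = (-15, 17),  |d|² = 514;  R = 8+7 = 15,  c = 514−15² = 289
v_rel = (-2, 1),  |v_rel|² = 5;  v_rel·d = (-2)·(-15) + (1)·(17) = 47
5·t² − 94·t + 289 = 0  ⇒  m = 47² − 5·289 = 764
m = 764 > 0,  v_rel·d = 47 > 0  ⇒  inside

inside=yes margin=764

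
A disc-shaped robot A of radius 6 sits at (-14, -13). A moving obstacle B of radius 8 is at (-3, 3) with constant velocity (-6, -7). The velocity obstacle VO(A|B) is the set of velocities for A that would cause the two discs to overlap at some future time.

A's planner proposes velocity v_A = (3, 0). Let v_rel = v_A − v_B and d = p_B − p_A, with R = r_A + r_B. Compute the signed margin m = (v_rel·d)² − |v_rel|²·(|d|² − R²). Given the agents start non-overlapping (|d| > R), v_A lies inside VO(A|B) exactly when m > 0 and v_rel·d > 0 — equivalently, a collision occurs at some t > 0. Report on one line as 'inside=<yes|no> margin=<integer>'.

d = (11, 16),  |d|² = 377;  R = 6+8 = 14,  c = 377−14² = 181
v_rel = (9, 7),  |v_rel|² = 130;  v_rel·d = (9)·(11) + (7)·(16) = 211
130·t² − 422·t + 181 = 0  ⇒  m = 211² − 130·181 = 20991
m = 20991 > 0,  v_rel·d = 211 > 0  ⇒  inside

inside=yes margin=20991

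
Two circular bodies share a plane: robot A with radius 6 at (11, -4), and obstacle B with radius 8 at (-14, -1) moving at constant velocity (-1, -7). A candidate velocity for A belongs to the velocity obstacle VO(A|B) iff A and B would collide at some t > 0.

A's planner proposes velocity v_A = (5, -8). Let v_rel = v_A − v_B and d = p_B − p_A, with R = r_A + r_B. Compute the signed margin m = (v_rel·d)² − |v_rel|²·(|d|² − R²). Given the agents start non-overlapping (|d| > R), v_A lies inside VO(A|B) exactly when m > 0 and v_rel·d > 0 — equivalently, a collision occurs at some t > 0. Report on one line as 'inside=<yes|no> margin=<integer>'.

d = (-25, 3),  |d|² = 634;  R = 6+8 = 14,  c = 634−14² = 438
v_rel = (6, -1),  |v_rel|² = 37;  v_rel·d = (6)·(-25) + (-1)·(3) = -153
37·t² + 306·t + 438 = 0  ⇒  m = (-153)² − 37·438 = 7203
m = 7203 > 0,  v_rel·d = -153 < 0  ⇒  outside

inside=no margin=7203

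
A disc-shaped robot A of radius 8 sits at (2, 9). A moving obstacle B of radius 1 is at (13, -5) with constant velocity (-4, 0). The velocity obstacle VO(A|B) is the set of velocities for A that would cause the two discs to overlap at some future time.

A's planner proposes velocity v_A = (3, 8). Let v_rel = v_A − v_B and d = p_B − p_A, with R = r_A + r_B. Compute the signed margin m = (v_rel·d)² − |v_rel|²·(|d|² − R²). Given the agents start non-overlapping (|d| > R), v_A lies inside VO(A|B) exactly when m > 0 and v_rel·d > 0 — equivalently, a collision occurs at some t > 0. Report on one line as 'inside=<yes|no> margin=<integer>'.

d = (11, -14),  |d|² = 317;  R = 8+1 = 9,  c = 317−9² = 236
v_rel = (7, 8),  |v_rel|² = 113;  v_rel·d = (7)·(11) + (8)·(-14) = -35
113·t² + 70·t + 236 = 0  ⇒  m = (-35)² − 113·236 = -25443
m = -25443 < 0,  v_rel·d = -35 < 0  ⇒  outside

inside=no margin=-25443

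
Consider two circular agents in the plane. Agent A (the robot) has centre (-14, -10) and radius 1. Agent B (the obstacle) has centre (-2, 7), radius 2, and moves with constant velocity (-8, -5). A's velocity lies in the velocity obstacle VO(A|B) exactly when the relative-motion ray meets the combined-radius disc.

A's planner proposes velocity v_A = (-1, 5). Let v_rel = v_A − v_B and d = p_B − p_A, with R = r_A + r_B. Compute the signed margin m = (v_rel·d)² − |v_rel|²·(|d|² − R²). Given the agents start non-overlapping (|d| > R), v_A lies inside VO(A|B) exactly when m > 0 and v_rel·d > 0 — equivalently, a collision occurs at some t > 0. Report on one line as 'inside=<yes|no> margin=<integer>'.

d = (12, 17),  |d|² = 433;  R = 1+2 = 3,  c = 433−3² = 424
v_rel = (7, 10),  |v_rel|² = 149;  v_rel·d = (7)·(12) + (10)·(17) = 254
149·t² − 508·t + 424 = 0  ⇒  m = 254² − 149·424 = 1340
m = 1340 > 0,  v_rel·d = 254 > 0  ⇒  inside

inside=yes margin=1340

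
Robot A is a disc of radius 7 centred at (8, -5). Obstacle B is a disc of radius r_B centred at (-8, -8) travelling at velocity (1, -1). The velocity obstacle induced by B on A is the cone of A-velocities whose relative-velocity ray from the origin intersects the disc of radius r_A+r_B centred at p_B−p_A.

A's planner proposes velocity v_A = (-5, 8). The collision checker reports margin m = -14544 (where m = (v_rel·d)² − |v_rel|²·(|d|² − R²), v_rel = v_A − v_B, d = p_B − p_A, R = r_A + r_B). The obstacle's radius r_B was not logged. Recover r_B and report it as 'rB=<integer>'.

m = -14544
d = (-16, -3);  v_rel = (-6, 9),  |v_rel|² = 117
v_rel×d = (-6)·(-3) − (9)·(-16) = 162
since m = R²·117 − 162²:  R² = (26244 + -14544) / 117 = 100
R = √100 = 10  ⇒  r_B = 10 − 7 = 3

rB=3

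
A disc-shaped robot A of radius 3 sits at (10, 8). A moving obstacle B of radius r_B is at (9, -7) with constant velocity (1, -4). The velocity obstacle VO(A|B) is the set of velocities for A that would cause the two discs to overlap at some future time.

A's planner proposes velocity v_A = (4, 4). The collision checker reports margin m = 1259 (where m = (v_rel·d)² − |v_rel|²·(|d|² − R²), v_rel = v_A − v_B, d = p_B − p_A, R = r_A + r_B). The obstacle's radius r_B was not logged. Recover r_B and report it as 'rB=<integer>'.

m = 1259
d = (-1, -15);  v_rel = (3, 8),  |v_rel|² = 73
v_rel×d = (3)·(-15) − (8)·(-1) = -37
since m = R²·73 − (-37)²:  R² = (1369 + 1259) / 73 = 36
R = √36 = 6  ⇒  r_B = 6 − 3 = 3

rB=3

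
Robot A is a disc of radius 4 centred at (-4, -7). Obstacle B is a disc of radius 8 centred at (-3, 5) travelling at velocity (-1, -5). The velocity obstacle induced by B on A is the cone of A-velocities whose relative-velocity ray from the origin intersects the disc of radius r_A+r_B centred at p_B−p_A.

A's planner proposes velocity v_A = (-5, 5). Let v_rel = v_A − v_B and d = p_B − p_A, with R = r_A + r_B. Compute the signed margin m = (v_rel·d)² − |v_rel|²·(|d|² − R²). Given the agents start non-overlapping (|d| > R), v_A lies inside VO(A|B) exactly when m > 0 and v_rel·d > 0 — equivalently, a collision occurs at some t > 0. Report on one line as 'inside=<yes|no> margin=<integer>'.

d = (1, 12),  |d|² = 145;  R = 4+8 = 12,  c = 145−12² = 1
v_rel = (-4, 10),  |v_rel|² = 116;  v_rel·d = (-4)·(1) + (10)·(12) = 116
116·t² − 232·t + 1 = 0  ⇒  m = 116² − 116·1 = 13340
m = 13340 > 0,  v_rel·d = 116 > 0  ⇒  inside

inside=yes margin=13340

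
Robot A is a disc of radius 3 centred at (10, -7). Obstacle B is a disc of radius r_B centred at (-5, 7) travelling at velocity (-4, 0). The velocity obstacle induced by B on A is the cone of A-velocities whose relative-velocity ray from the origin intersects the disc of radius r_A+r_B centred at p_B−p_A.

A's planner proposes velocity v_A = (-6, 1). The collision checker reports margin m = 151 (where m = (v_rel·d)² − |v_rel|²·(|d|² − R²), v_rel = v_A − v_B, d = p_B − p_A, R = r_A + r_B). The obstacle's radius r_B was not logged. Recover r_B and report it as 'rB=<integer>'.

m = 151
d = (-15, 14);  v_rel = (-2, 1),  |v_rel|² = 5
v_rel×d = (-2)·(14) − (1)·(-15) = -13
since m = R²·5 − (-13)²:  R² = (169 + 151) / 5 = 64
R = √64 = 8  ⇒  r_B = 8 − 3 = 5

rB=5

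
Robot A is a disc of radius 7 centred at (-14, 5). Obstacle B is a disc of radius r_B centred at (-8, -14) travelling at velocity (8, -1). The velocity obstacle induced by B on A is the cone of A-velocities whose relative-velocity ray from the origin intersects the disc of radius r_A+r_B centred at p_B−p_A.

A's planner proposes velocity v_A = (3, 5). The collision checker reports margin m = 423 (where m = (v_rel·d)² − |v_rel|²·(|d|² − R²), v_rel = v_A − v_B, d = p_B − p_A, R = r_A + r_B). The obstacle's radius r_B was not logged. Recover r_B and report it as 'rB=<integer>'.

m = 423
d = (6, -19);  v_rel = (-5, 6),  |v_rel|² = 61
v_rel×d = (-5)·(-19) − (6)·(6) = 59
since m = R²·61 − 59²:  R² = (3481 + 423) / 61 = 64
R = √64 = 8  ⇒  r_B = 8 − 7 = 1

rB=1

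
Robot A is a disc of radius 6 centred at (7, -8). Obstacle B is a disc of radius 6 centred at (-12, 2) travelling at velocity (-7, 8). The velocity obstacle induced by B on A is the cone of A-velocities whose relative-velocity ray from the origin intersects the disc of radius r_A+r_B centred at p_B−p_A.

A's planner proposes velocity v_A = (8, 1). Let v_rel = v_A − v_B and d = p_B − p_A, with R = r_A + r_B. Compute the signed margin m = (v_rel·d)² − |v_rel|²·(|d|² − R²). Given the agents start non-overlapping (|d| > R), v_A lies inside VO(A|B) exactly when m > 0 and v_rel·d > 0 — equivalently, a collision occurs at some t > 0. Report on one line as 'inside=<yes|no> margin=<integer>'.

d = (-19, 10),  |d|² = 461;  R = 6+6 = 12,  c = 461−12² = 317
v_rel = (15, -7),  |v_rel|² = 274;  v_rel·d = (15)·(-19) + (-7)·(10) = -355
274·t² + 710·t + 317 = 0  ⇒  m = (-355)² − 274·317 = 39167
m = 39167 > 0,  v_rel·d = -355 < 0  ⇒  outside

inside=no margin=39167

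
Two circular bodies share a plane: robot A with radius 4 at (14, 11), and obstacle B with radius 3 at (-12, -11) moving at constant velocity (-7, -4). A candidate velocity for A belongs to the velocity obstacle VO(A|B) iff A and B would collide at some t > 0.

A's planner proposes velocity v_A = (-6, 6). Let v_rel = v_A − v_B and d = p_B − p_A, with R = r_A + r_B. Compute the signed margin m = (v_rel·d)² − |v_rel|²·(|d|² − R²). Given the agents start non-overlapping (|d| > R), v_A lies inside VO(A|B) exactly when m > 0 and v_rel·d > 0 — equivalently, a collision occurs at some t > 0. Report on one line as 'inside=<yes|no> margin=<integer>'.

d = (-26, -22),  |d|² = 1160;  R = 4+3 = 7,  c = 1160−7² = 1111
v_rel = (1, 10),  |v_rel|² = 101;  v_rel·d = (1)·(-26) + (10)·(-22) = -246
101·t² + 492·t + 1111 = 0  ⇒  m = (-246)² − 101·1111 = -51695
m = -51695 < 0,  v_rel·d = -246 < 0  ⇒  outside

inside=no margin=-51695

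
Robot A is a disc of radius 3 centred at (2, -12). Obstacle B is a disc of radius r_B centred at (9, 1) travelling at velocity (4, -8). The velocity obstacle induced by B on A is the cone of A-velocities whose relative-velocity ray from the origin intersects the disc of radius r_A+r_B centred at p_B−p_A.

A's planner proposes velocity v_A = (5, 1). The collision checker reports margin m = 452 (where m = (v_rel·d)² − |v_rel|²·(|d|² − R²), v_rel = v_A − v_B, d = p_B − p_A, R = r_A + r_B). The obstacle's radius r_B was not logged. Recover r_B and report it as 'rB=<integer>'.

m = 452
d = (7, 13);  v_rel = (1, 9),  |v_rel|² = 82
v_rel×d = (1)·(13) − (9)·(7) = -50
since m = R²·82 − (-50)²:  R² = (2500 + 452) / 82 = 36
R = √36 = 6  ⇒  r_B = 6 − 3 = 3

rB=3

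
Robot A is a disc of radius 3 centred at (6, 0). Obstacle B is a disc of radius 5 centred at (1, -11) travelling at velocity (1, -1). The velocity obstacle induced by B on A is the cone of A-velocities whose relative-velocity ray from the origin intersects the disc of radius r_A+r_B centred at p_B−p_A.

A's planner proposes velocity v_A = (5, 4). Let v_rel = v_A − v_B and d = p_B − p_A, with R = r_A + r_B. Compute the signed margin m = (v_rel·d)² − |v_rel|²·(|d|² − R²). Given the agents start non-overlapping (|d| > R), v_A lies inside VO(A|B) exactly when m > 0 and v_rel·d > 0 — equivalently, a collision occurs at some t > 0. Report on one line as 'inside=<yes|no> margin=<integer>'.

d = (-5, -11),  |d|² = 146;  R = 3+5 = 8,  c = 146−8² = 82
v_rel = (4, 5),  |v_rel|² = 41;  v_rel·d = (4)·(-5) + (5)·(-11) = -75
41·t² + 150·t + 82 = 0  ⇒  m = (-75)² − 41·82 = 2263
m = 2263 > 0,  v_rel·d = -75 < 0  ⇒  outside

inside=no margin=2263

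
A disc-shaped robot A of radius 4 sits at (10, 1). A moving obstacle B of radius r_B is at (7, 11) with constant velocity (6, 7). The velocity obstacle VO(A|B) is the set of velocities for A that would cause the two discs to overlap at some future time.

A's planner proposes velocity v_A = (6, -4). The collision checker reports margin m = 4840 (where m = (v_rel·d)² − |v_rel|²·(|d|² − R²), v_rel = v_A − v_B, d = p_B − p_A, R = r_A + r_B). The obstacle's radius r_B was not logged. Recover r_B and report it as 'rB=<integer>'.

m = 4840
d = (-3, 10);  v_rel = (0, -11),  |v_rel|² = 121
v_rel×d = (0)·(10) − (-11)·(-3) = -33
since m = R²·121 − (-33)²:  R² = (1089 + 4840) / 121 = 49
R = √49 = 7  ⇒  r_B = 7 − 4 = 3

rB=3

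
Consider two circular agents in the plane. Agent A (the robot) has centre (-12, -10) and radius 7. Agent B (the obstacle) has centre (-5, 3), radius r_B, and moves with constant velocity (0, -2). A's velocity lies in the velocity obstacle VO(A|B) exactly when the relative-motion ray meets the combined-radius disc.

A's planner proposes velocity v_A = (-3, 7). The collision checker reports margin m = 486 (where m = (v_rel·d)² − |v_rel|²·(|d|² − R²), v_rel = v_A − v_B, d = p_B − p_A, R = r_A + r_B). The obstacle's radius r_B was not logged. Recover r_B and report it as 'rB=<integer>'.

m = 486
d = (7, 13);  v_rel = (-3, 9),  |v_rel|² = 90
v_rel×d = (-3)·(13) − (9)·(7) = -102
since m = R²·90 − (-102)²:  R² = (10404 + 486) / 90 = 121
R = √121 = 11  ⇒  r_B = 11 − 7 = 4

rB=4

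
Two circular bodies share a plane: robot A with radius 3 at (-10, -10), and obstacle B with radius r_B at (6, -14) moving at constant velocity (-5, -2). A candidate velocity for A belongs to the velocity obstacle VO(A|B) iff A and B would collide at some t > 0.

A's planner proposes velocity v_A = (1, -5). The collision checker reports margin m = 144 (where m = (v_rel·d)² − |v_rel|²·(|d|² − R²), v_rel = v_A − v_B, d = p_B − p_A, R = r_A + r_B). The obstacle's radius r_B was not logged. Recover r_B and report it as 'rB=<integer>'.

m = 144
d = (16, -4);  v_rel = (6, -3),  |v_rel|² = 45
v_rel×d = (6)·(-4) − (-3)·(16) = 24
since m = R²·45 − 24²:  R² = (576 + 144) / 45 = 16
R = √16 = 4  ⇒  r_B = 4 − 3 = 1

rB=1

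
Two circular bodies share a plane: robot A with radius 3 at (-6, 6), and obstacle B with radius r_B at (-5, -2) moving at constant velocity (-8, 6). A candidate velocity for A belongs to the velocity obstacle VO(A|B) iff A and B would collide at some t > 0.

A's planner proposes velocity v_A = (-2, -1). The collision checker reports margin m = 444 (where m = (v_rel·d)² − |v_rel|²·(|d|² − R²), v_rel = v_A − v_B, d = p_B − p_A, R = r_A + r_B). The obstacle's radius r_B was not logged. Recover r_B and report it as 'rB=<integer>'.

m = 444
d = (1, -8);  v_rel = (6, -7),  |v_rel|² = 85
v_rel×d = (6)·(-8) − (-7)·(1) = -41
since m = R²·85 − (-41)²:  R² = (1681 + 444) / 85 = 25
R = √25 = 5  ⇒  r_B = 5 − 3 = 2

rB=2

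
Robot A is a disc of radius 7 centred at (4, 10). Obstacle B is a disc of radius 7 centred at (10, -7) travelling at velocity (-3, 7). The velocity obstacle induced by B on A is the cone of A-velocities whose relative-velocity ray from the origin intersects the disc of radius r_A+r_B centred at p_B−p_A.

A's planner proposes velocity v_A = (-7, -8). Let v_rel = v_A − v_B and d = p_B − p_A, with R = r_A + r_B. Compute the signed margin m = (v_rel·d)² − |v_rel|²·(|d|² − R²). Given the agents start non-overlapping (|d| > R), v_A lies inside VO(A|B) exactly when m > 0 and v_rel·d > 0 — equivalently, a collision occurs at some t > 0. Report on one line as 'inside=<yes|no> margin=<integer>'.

d = (6, -17),  |d|² = 325;  R = 7+7 = 14,  c = 325−14² = 129
v_rel = (-4, -15),  |v_rel|² = 241;  v_rel·d = (-4)·(6) + (-15)·(-17) = 231
241·t² − 462·t + 129 = 0  ⇒  m = 231² − 241·129 = 22272
m = 22272 > 0,  v_rel·d = 231 > 0  ⇒  inside

inside=yes margin=22272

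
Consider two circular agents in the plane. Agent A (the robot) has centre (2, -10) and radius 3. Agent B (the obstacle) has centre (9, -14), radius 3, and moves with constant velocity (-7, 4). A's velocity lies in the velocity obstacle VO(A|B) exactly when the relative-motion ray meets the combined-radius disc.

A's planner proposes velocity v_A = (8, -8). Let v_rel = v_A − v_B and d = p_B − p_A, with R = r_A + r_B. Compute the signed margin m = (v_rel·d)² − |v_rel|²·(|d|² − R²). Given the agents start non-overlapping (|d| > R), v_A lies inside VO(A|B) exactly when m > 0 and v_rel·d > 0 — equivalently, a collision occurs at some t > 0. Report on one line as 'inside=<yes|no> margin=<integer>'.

d = (7, -4),  |d|² = 65;  R = 3+3 = 6,  c = 65−6² = 29
v_rel = (15, -12),  |v_rel|² = 369;  v_rel·d = (15)·(7) + (-12)·(-4) = 153
369·t² − 306·t + 29 = 0  ⇒  m = 153² − 369·29 = 12708
m = 12708 > 0,  v_rel·d = 153 > 0  ⇒  inside

inside=yes margin=12708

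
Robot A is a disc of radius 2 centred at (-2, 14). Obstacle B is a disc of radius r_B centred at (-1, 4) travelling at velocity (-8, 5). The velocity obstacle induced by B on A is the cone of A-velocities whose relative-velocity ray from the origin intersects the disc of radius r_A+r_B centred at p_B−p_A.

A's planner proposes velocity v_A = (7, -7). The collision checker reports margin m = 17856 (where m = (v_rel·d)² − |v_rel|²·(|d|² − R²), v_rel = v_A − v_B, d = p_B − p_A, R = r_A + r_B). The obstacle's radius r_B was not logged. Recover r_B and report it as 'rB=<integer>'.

m = 17856
d = (1, -10);  v_rel = (15, -12),  |v_rel|² = 369
v_rel×d = (15)·(-10) − (-12)·(1) = -138
since m = R²·369 − (-138)²:  R² = (19044 + 17856) / 369 = 100
R = √100 = 10  ⇒  r_B = 10 − 2 = 8

rB=8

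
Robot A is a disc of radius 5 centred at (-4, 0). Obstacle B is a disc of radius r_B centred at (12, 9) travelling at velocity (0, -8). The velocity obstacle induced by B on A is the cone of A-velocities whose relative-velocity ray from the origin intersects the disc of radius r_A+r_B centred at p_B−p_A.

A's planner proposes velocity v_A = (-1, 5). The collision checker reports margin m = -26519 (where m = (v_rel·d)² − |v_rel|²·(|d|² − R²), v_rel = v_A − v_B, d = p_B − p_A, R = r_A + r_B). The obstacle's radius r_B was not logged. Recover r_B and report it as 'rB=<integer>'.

m = -26519
d = (16, 9);  v_rel = (-1, 13),  |v_rel|² = 170
v_rel×d = (-1)·(9) − (13)·(16) = -217
since m = R²·170 − (-217)²:  R² = (47089 + -26519) / 170 = 121
R = √121 = 11  ⇒  r_B = 11 − 5 = 6

rB=6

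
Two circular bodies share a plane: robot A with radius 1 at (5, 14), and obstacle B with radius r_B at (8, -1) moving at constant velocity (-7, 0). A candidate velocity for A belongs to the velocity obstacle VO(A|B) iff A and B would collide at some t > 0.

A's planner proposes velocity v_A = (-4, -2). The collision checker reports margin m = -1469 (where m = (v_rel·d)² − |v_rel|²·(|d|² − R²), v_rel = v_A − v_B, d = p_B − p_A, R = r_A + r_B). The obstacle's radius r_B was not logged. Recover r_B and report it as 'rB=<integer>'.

m = -1469
d = (3, -15);  v_rel = (3, -2),  |v_rel|² = 13
v_rel×d = (3)·(-15) − (-2)·(3) = -39
since m = R²·13 − (-39)²:  R² = (1521 + -1469) / 13 = 4
R = √4 = 2  ⇒  r_B = 2 − 1 = 1

rB=1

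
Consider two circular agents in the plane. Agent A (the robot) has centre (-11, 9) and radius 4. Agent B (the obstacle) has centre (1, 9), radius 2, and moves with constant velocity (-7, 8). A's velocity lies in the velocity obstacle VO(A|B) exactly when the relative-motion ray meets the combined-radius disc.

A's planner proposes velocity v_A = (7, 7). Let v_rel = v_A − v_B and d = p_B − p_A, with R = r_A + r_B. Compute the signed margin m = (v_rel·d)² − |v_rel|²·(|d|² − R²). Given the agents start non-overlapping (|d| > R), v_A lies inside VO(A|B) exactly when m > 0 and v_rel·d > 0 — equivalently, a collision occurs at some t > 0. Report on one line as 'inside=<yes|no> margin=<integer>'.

d = (12, 0),  |d|² = 144;  R = 4+2 = 6,  c = 144−6² = 108
v_rel = (14, -1),  |v_rel|² = 197;  v_rel·d = (14)·(12) + (-1)·(0) = 168
197·t² − 336·t + 108 = 0  ⇒  m = 168² − 197·108 = 6948
m = 6948 > 0,  v_rel·d = 168 > 0  ⇒  inside

inside=yes margin=6948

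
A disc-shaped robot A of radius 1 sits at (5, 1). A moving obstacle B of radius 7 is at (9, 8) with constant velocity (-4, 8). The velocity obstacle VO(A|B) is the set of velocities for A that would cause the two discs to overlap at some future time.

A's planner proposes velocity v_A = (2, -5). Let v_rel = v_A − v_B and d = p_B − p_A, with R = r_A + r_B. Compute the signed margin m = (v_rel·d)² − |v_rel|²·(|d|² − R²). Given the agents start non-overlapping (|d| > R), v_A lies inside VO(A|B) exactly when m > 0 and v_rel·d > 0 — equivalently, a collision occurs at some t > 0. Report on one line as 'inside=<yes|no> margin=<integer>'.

d = (4, 7),  |d|² = 65;  R = 1+7 = 8,  c = 65−8² = 1
v_rel = (6, -13),  |v_rel|² = 205;  v_rel·d = (6)·(4) + (-13)·(7) = -67
205·t² + 134·t + 1 = 0  ⇒  m = (-67)² − 205·1 = 4284
m = 4284 > 0,  v_rel·d = -67 < 0  ⇒  outside

inside=no margin=4284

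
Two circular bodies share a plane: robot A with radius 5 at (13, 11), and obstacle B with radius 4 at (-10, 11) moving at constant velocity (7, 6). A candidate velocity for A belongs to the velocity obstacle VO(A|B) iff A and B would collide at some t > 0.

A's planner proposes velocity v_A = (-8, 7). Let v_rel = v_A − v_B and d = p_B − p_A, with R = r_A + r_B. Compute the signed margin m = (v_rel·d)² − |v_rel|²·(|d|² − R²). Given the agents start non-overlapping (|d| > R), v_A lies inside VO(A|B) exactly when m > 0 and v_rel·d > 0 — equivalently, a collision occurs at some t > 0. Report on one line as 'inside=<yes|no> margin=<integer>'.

d = (-23, 0),  |d|² = 529;  R = 5+4 = 9,  c = 529−9² = 448
v_rel = (-15, 1),  |v_rel|² = 226;  v_rel·d = (-15)·(-23) + (1)·(0) = 345
226·t² − 690·t + 448 = 0  ⇒  m = 345² − 226·448 = 17777
m = 17777 > 0,  v_rel·d = 345 > 0  ⇒  inside

inside=yes margin=17777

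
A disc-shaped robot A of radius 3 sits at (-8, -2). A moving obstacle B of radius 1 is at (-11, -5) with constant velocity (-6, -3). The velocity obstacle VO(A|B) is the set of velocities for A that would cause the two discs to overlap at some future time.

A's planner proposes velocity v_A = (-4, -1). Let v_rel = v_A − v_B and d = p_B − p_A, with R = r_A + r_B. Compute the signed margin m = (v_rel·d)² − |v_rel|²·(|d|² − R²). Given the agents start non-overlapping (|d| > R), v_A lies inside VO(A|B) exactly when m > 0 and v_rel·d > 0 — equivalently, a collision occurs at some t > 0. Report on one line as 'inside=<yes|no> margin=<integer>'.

d = (-3, -3),  |d|² = 18;  R = 3+1 = 4,  c = 18−4² = 2
v_rel = (2, 2),  |v_rel|² = 8;  v_rel·d = (2)·(-3) + (2)·(-3) = -12
8·t² + 24·t + 2 = 0  ⇒  m = (-12)² − 8·2 = 128
m = 128 > 0,  v_rel·d = -12 < 0  ⇒  outside

inside=no margin=128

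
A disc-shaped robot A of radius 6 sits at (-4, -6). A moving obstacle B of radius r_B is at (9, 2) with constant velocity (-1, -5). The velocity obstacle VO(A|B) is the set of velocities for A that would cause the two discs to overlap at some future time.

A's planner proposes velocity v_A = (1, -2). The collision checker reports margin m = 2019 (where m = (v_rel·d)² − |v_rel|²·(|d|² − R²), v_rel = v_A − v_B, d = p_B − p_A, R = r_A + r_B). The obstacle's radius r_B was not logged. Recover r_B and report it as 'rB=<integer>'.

m = 2019
d = (13, 8);  v_rel = (2, 3),  |v_rel|² = 13
v_rel×d = (2)·(8) − (3)·(13) = -23
since m = R²·13 − (-23)²:  R² = (529 + 2019) / 13 = 196
R = √196 = 14  ⇒  r_B = 14 − 6 = 8

rB=8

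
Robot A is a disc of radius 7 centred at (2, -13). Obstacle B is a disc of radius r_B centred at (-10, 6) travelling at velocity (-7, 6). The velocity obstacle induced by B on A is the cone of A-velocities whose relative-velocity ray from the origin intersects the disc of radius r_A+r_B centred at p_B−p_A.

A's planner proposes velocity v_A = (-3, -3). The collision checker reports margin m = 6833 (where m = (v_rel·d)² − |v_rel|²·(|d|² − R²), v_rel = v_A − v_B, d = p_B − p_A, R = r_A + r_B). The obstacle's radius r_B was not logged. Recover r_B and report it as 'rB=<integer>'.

m = 6833
d = (-12, 19);  v_rel = (4, -9),  |v_rel|² = 97
v_rel×d = (4)·(19) − (-9)·(-12) = -32
since m = R²·97 − (-32)²:  R² = (1024 + 6833) / 97 = 81
R = √81 = 9  ⇒  r_B = 9 − 7 = 2

rB=2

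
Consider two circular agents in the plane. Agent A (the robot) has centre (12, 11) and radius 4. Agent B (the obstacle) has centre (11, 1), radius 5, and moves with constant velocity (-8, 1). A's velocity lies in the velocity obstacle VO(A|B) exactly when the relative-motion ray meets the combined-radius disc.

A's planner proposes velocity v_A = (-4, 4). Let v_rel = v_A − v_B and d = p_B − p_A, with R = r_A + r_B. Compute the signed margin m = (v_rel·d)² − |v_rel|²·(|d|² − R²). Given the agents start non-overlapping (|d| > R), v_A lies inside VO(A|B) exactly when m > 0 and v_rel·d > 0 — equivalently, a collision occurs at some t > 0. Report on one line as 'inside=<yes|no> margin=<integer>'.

d = (-1, -10),  |d|² = 101;  R = 4+5 = 9,  c = 101−9² = 20
v_rel = (4, 3),  |v_rel|² = 25;  v_rel·d = (4)·(-1) + (3)·(-10) = -34
25·t² + 68·t + 20 = 0  ⇒  m = (-34)² − 25·20 = 656
m = 656 > 0,  v_rel·d = -34 < 0  ⇒  outside

inside=no margin=656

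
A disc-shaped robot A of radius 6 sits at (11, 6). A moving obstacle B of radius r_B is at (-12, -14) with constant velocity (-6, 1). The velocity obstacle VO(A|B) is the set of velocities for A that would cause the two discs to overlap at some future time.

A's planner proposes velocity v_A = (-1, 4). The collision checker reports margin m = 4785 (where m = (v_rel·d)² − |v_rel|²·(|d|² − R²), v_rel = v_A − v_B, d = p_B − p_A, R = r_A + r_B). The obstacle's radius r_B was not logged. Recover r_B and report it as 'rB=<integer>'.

m = 4785
d = (-23, -20);  v_rel = (5, 3),  |v_rel|² = 34
v_rel×d = (5)·(-20) − (3)·(-23) = -31
since m = R²·34 − (-31)²:  R² = (961 + 4785) / 34 = 169
R = √169 = 13  ⇒  r_B = 13 − 6 = 7

rB=7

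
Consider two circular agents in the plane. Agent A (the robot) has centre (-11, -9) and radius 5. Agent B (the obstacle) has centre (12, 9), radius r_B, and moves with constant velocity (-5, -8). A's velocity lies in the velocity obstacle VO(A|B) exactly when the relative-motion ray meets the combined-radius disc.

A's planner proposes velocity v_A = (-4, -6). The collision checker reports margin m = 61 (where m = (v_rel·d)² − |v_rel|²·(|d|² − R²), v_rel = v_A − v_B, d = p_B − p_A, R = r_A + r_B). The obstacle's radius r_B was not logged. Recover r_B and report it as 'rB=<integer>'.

m = 61
d = (23, 18);  v_rel = (1, 2),  |v_rel|² = 5
v_rel×d = (1)·(18) − (2)·(23) = -28
since m = R²·5 − (-28)²:  R² = (784 + 61) / 5 = 169
R = √169 = 13  ⇒  r_B = 13 − 5 = 8

rB=8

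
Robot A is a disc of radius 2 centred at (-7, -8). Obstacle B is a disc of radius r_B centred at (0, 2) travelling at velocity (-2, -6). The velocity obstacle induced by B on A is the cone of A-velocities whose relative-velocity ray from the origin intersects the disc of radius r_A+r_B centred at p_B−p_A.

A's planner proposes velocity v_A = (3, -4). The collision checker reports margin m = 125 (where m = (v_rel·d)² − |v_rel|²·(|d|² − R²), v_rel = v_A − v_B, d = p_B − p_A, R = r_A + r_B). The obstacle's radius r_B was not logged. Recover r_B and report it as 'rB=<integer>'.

m = 125
d = (7, 10);  v_rel = (5, 2),  |v_rel|² = 29
v_rel×d = (5)·(10) − (2)·(7) = 36
since m = R²·29 − 36²:  R² = (1296 + 125) / 29 = 49
R = √49 = 7  ⇒  r_B = 7 − 2 = 5

rB=5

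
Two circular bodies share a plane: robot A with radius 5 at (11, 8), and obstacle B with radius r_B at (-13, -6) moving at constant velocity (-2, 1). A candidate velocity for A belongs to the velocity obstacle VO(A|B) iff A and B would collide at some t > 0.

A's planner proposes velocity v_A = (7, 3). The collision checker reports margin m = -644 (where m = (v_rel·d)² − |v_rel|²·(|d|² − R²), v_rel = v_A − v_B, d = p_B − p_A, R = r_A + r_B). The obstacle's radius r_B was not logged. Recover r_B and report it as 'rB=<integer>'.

m = -644
d = (-24, -14);  v_rel = (9, 2),  |v_rel|² = 85
v_rel×d = (9)·(-14) − (2)·(-24) = -78
since m = R²·85 − (-78)²:  R² = (6084 + -644) / 85 = 64
R = √64 = 8  ⇒  r_B = 8 − 5 = 3

rB=3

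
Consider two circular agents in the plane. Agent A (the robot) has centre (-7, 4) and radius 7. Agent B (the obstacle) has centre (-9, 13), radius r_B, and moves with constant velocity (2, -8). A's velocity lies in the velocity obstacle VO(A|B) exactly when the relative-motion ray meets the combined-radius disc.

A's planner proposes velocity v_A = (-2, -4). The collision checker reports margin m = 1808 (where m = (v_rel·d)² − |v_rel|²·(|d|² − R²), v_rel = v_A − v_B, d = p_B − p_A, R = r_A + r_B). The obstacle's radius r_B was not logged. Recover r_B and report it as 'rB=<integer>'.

m = 1808
d = (-2, 9);  v_rel = (-4, 4),  |v_rel|² = 32
v_rel×d = (-4)·(9) − (4)·(-2) = -28
since m = R²·32 − (-28)²:  R² = (784 + 1808) / 32 = 81
R = √81 = 9  ⇒  r_B = 9 − 7 = 2

rB=2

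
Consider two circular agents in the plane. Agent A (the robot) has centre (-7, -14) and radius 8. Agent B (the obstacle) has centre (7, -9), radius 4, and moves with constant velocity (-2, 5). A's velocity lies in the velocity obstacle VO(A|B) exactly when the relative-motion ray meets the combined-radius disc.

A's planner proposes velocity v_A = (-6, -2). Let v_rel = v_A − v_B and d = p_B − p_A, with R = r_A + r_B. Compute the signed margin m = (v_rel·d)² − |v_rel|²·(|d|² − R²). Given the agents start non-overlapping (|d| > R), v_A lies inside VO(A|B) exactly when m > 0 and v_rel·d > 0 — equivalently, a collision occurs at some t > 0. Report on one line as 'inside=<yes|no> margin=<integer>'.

d = (14, 5),  |d|² = 221;  R = 8+4 = 12,  c = 221−12² = 77
v_rel = (-4, -7),  |v_rel|² = 65;  v_rel·d = (-4)·(14) + (-7)·(5) = -91
65·t² + 182·t + 77 = 0  ⇒  m = (-91)² − 65·77 = 3276
m = 3276 > 0,  v_rel·d = -91 < 0  ⇒  outside

inside=no margin=3276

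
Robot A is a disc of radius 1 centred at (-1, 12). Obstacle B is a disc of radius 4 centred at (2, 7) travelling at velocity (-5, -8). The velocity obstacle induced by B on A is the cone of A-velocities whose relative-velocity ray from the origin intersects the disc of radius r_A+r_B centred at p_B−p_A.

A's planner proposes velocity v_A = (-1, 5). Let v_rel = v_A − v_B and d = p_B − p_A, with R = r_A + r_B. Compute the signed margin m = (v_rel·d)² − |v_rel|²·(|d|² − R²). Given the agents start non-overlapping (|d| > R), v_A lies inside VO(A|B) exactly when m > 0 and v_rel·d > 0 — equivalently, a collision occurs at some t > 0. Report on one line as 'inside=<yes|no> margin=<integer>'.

d = (3, -5),  |d|² = 34;  R = 1+4 = 5,  c = 34−5² = 9
v_rel = (4, 13),  |v_rel|² = 185;  v_rel·d = (4)·(3) + (13)·(-5) = -53
185·t² + 106·t + 9 = 0  ⇒  m = (-53)² − 185·9 = 1144
m = 1144 > 0,  v_rel·d = -53 < 0  ⇒  outside

inside=no margin=1144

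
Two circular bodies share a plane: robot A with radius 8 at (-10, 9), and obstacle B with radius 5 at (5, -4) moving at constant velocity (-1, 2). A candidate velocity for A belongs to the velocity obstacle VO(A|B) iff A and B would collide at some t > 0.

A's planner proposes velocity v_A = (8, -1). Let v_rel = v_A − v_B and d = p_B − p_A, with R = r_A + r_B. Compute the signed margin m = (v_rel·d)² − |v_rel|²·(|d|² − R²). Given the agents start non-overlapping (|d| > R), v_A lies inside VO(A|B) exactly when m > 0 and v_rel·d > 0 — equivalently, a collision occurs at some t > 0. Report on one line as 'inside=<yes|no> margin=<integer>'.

d = (15, -13),  |d|² = 394;  R = 8+5 = 13,  c = 394−13² = 225
v_rel = (9, -3),  |v_rel|² = 90;  v_rel·d = (9)·(15) + (-3)·(-13) = 174
90·t² − 348·t + 225 = 0  ⇒  m = 174² − 90·225 = 10026
m = 10026 > 0,  v_rel·d = 174 > 0  ⇒  inside

inside=yes margin=10026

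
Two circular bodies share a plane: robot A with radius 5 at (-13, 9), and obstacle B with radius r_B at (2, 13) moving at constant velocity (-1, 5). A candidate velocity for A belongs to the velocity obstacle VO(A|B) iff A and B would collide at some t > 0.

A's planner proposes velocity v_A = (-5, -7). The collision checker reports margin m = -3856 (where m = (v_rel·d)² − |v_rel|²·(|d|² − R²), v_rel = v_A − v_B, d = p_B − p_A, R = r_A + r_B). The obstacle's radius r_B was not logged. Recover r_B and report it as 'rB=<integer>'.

m = -3856
d = (15, 4);  v_rel = (-4, -12),  |v_rel|² = 160
v_rel×d = (-4)·(4) − (-12)·(15) = 164
since m = R²·160 − 164²:  R² = (26896 + -3856) / 160 = 144
R = √144 = 12  ⇒  r_B = 12 − 5 = 7

rB=7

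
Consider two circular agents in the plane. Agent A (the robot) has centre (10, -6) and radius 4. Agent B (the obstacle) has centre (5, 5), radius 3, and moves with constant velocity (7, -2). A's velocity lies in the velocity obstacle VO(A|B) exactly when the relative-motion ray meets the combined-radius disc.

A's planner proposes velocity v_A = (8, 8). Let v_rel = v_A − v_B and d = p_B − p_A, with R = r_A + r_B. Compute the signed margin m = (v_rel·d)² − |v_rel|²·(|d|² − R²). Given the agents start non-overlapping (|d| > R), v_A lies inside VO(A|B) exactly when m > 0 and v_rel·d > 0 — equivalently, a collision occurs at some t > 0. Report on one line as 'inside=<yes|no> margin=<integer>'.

d = (-5, 11),  |d|² = 146;  R = 4+3 = 7,  c = 146−7² = 97
v_rel = (1, 10),  |v_rel|² = 101;  v_rel·d = (1)·(-5) + (10)·(11) = 105
101·t² − 210·t + 97 = 0  ⇒  m = 105² − 101·97 = 1228
m = 1228 > 0,  v_rel·d = 105 > 0  ⇒  inside

inside=yes margin=1228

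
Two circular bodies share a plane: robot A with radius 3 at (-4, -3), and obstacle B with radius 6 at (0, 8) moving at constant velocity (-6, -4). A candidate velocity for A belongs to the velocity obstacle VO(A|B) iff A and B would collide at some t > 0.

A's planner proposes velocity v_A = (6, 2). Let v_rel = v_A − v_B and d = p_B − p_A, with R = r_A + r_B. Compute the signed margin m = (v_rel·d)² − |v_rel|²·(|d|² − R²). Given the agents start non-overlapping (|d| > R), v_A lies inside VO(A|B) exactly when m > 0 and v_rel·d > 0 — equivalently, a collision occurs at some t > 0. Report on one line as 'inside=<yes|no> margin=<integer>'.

d = (4, 11),  |d|² = 137;  R = 3+6 = 9,  c = 137−9² = 56
v_rel = (12, 6),  |v_rel|² = 180;  v_rel·d = (12)·(4) + (6)·(11) = 114
180·t² − 228·t + 56 = 0  ⇒  m = 114² − 180·56 = 2916
m = 2916 > 0,  v_rel·d = 114 > 0  ⇒  inside

inside=yes margin=2916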